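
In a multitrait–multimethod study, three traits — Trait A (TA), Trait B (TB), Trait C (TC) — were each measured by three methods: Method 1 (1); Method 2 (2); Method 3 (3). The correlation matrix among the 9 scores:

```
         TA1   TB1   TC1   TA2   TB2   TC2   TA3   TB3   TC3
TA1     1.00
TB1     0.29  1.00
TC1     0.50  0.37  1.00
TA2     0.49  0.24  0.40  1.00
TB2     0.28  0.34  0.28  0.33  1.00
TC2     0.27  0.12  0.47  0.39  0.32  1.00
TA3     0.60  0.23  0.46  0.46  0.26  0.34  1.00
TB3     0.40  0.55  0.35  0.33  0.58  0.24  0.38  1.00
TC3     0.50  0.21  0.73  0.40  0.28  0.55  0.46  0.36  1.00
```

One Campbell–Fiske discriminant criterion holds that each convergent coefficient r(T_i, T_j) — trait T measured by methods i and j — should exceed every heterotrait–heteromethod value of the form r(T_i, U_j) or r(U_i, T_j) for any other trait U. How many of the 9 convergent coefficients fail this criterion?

0

Convergent coefficients and their comparison sets:
TA (methods 1·2): 0.49 vs {0.28, 0.24, 0.27, 0.40} → pass.
TA (methods 1·3): 0.60 vs {0.40, 0.23, 0.50, 0.46} → pass.
TA (methods 2·3): 0.46 vs {0.33, 0.26, 0.40, 0.34} → pass.
TB (methods 1·2): 0.34 vs {0.24, 0.28, 0.12, 0.28} → pass.
TB (methods 1·3): 0.55 vs {0.23, 0.40, 0.21, 0.35} → pass.
TB (methods 2·3): 0.58 vs {0.26, 0.33, 0.28, 0.24} → pass.
TC (methods 1·2): 0.47 vs {0.40, 0.27, 0.28, 0.12} → pass.
TC (methods 1·3): 0.73 vs {0.46, 0.50, 0.35, 0.21} → pass.
TC (methods 2·3): 0.55 vs {0.34, 0.40, 0.24, 0.28} → pass.
0 of 9 fail.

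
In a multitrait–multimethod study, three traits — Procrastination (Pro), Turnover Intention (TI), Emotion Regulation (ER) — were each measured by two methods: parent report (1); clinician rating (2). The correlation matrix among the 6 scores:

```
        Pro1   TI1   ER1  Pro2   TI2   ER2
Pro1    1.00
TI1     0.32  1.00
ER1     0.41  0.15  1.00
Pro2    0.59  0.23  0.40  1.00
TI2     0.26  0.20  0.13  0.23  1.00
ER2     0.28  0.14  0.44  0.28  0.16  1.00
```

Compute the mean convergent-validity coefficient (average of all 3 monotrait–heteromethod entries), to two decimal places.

Convergent values: 0.59, 0.20, 0.44; mean = 1.23/3 = 0.41.

0.41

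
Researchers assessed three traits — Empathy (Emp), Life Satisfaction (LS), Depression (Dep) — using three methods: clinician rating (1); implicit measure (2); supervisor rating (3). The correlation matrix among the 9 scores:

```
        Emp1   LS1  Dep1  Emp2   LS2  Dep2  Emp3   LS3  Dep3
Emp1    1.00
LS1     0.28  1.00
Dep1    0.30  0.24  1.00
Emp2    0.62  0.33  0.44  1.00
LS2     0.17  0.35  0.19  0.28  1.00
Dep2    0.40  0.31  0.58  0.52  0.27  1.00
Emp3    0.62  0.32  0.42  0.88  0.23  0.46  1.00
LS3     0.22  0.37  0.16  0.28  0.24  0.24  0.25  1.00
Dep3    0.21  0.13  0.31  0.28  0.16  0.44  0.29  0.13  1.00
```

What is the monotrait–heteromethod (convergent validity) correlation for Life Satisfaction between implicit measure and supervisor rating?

Same trait (LS), different methods: r(LS2, LS3) = 0.24.

0.24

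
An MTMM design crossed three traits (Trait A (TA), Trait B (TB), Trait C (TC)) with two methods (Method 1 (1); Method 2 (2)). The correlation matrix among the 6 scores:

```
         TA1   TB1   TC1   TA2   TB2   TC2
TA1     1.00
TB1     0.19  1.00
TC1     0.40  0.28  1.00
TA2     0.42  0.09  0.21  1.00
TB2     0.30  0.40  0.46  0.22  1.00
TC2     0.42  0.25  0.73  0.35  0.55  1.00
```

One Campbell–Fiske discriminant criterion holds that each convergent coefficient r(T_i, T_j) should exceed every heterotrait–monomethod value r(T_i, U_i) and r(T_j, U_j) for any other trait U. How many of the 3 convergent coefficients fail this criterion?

Checking each validity diagonal entry against its comparison values:
TA (methods 1·2): 0.42 vs {0.19, 0.22, 0.40, 0.35} → pass.
TB (methods 1·2): 0.40 vs {0.19, 0.22, 0.28, 0.55} → fail.
TC (methods 1·2): 0.73 vs {0.40, 0.35, 0.28, 0.55} → pass.
1 of 3 fail.

1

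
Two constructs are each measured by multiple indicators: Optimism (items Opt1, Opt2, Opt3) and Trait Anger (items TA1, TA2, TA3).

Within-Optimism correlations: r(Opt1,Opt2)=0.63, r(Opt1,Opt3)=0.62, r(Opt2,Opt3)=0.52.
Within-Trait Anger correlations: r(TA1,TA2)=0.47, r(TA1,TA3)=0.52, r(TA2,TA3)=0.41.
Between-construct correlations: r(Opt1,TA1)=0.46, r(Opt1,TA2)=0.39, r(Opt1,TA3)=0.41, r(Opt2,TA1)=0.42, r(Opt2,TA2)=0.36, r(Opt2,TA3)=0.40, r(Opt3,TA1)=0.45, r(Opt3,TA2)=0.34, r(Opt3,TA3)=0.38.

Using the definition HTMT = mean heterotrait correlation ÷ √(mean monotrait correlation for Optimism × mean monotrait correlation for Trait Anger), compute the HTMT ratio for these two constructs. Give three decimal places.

Mean heterotrait r = 3.61/9 = 0.4011.
Mean within-Opt = 1.77/3 = 0.5900; mean within-TA = 1.40/3 = 0.4667.
Geometric mean = √(0.5900 × 0.4667) = 0.5247.
HTMT = 0.4011 / 0.5247 = 0.764.

0.764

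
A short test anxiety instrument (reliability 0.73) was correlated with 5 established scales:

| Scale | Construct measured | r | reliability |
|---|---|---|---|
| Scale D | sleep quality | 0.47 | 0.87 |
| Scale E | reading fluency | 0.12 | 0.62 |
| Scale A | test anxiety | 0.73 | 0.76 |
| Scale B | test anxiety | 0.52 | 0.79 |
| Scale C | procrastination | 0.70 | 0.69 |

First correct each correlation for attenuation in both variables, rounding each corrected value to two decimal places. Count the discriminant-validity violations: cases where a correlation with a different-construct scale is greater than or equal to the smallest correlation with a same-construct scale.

1

Disattenuated r (r / √(r_scale · r_new)):
  Scale D (disc): 0.47 / √(0.87·0.73) = 0.59
  Scale E (disc): 0.12 / √(0.62·0.73) = 0.18
  Scale A (conv): 0.73 / √(0.76·0.73) = 0.98
  Scale B (conv): 0.52 / √(0.79·0.73) = 0.68
  Scale C (disc): 0.70 / √(0.69·0.73) = 0.99
Smallest convergent = 0.68. Discriminant values: 0.59, 0.18, 0.99; count ≥ 0.68 → 1.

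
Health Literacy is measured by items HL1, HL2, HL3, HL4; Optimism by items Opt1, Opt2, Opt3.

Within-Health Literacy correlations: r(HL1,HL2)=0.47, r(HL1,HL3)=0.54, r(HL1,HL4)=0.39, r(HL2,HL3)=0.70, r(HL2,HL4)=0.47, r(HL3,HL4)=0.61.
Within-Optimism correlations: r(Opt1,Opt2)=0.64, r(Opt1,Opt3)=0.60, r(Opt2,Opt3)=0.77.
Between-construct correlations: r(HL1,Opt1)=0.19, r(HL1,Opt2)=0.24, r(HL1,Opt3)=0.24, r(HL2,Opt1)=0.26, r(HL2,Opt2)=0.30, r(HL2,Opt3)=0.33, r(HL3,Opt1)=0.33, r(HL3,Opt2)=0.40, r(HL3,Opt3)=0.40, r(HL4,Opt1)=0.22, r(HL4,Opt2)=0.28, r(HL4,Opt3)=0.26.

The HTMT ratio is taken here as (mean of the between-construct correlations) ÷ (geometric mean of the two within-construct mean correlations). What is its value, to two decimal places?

0.48

Between-construct mean = 3.45/12 = 0.2875.
Mean within-HL = 3.18/6 = 0.5300; mean within-Opt = 2.01/3 = 0.6700.
Geometric mean = √(0.5300 × 0.6700) = 0.5959.
HTMT = 0.2875 / 0.5959 = 0.48.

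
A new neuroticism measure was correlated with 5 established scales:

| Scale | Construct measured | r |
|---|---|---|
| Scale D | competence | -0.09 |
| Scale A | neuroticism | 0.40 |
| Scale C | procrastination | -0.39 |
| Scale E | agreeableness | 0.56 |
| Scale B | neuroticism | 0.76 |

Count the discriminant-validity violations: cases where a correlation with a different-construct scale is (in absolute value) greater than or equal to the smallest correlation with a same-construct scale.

Convergent (same construct = neuroticism): Scale A, Scale B.
Smallest convergent = 0.40. Discriminant |r|: 0.09, 0.39, 0.56; count ≥ 0.40 → 1.

1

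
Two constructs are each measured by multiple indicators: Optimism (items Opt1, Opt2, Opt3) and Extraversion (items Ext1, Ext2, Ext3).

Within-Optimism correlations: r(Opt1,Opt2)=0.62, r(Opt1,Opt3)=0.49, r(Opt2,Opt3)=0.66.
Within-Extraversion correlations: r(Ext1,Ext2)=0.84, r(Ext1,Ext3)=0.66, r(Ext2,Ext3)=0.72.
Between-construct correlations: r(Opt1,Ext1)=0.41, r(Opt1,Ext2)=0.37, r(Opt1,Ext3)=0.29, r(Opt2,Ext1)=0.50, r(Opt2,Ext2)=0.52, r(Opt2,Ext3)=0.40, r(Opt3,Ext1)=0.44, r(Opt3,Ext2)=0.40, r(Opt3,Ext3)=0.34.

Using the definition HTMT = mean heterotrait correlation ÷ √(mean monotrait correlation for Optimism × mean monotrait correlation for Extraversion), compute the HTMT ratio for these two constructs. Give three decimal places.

0.617

Mean between = 3.67/9 = 0.4078.
Mean within-Opt = 1.77/3 = 0.5900; mean within-Ext = 2.22/3 = 0.7400.
Geometric mean = √(0.5900 × 0.7400) = 0.6608.
HTMT = 0.4078 / 0.6608 = 0.617.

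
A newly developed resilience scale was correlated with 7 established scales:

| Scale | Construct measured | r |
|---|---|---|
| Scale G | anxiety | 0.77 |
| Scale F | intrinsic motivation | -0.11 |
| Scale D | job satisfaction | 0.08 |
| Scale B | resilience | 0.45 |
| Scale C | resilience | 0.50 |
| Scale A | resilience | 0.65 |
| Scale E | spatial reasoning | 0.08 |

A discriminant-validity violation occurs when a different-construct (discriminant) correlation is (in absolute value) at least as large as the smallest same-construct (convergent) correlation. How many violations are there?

Convergent (same construct = resilience): Scale B, Scale C, Scale A.
Smallest convergent = 0.45. Discriminant |r|: 0.77, 0.11, 0.08, 0.08; count ≥ 0.45 → 1.

1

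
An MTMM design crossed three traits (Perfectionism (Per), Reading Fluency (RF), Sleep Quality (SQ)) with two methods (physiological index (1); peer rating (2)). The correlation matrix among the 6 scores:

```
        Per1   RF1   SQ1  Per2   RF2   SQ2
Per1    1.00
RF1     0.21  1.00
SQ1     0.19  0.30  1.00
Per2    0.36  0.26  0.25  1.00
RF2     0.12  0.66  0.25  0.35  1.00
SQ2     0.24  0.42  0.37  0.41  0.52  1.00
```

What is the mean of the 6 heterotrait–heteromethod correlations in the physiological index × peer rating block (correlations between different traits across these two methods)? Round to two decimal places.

0.26

HTHM values (method 1 × method 2): 0.12, 0.24, 0.26, 0.42, 0.25, 0.25; mean = 1.54/6 = 0.26.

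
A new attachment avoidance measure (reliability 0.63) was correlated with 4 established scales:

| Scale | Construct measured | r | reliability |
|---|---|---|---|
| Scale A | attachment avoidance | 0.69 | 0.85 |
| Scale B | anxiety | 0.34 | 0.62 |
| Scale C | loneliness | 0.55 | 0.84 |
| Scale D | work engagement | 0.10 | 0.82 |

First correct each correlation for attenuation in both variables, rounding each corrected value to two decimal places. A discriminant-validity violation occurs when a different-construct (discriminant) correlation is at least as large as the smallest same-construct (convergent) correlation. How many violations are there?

0

Disattenuated r (r / √(r_scale · r_new)):
  Scale A (conv): 0.69 / √(0.85·0.63) = 0.94
  Scale B (disc): 0.34 / √(0.62·0.63) = 0.54
  Scale C (disc): 0.55 / √(0.84·0.63) = 0.76
  Scale D (disc): 0.10 / √(0.82·0.63) = 0.14
Smallest convergent = 0.94. Discriminant values: 0.54, 0.76, 0.14; count ≥ 0.94 → 0.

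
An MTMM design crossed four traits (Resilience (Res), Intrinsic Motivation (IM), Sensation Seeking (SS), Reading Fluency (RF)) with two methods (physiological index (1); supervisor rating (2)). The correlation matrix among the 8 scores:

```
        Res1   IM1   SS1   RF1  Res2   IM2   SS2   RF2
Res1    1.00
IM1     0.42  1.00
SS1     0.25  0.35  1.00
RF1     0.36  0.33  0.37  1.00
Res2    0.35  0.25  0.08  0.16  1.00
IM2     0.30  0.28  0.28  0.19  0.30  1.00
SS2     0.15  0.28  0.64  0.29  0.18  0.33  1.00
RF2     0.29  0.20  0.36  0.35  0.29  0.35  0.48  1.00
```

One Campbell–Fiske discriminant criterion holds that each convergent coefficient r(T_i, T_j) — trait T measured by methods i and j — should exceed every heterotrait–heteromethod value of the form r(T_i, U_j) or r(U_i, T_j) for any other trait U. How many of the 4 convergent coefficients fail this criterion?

Convergent coefficients and their comparison sets:
Res (methods 1·2): 0.35 vs {0.30, 0.25, 0.15, 0.08, 0.29, 0.16} → pass.
IM (methods 1·2): 0.28 vs {0.25, 0.30, 0.28, 0.28, 0.20, 0.19} → fail.
SS (methods 1·2): 0.64 vs {0.08, 0.15, 0.28, 0.28, 0.36, 0.29} → pass.
RF (methods 1·2): 0.35 vs {0.16, 0.29, 0.19, 0.20, 0.29, 0.36} → fail.
2 of 4 fail.

2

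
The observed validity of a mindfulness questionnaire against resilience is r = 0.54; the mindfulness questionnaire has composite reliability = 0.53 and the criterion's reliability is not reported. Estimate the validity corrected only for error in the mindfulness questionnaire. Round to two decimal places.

Single correction: r_c = r_obs / √r_xx = 0.54 / √0.53 = 0.54 / 0.7280 ≈ 0.74.

0.74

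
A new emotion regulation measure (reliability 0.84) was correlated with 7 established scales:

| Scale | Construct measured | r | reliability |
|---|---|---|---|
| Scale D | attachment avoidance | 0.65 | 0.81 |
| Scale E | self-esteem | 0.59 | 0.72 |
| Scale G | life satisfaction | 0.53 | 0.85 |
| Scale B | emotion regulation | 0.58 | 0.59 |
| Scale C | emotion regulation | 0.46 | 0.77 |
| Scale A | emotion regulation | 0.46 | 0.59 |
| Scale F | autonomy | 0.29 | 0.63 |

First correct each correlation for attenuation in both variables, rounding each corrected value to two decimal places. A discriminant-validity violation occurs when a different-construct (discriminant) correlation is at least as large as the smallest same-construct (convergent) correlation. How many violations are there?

Disattenuated r (r / √(r_scale · r_new)):
  Scale D (disc): 0.65 / √(0.81·0.84) = 0.79
  Scale E (disc): 0.59 / √(0.72·0.84) = 0.76
  Scale G (disc): 0.53 / √(0.85·0.84) = 0.63
  Scale B (conv): 0.58 / √(0.59·0.84) = 0.82
  Scale C (conv): 0.46 / √(0.77·0.84) = 0.57
  Scale A (conv): 0.46 / √(0.59·0.84) = 0.65
  Scale F (disc): 0.29 / √(0.63·0.84) = 0.40
Smallest convergent = 0.57. Discriminant values: 0.79, 0.76, 0.63, 0.40; count ≥ 0.57 → 3.

3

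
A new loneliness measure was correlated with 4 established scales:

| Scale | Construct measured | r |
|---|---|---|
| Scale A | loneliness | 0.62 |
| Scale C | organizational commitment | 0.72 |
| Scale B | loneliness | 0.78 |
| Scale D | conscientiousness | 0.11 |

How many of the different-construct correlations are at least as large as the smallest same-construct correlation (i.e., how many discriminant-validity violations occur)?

1

Convergent (same construct = loneliness): Scale A, Scale B.
Smallest convergent = 0.62. Discriminant values: 0.72, 0.11; count ≥ 0.62 → 1.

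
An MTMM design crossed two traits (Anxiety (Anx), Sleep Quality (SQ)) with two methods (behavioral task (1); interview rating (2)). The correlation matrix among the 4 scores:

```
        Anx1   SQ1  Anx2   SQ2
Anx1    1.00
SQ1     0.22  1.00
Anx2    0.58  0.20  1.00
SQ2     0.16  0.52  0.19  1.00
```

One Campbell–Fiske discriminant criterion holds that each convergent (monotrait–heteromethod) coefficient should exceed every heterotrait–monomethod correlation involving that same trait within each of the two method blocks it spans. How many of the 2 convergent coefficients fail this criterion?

0

Each convergent coefficient versus the relevant comparison correlations:
Anx (methods 1·2): 0.58 vs {0.22, 0.19} → pass.
SQ (methods 1·2): 0.52 vs {0.22, 0.19} → pass.
0 of 2 fail.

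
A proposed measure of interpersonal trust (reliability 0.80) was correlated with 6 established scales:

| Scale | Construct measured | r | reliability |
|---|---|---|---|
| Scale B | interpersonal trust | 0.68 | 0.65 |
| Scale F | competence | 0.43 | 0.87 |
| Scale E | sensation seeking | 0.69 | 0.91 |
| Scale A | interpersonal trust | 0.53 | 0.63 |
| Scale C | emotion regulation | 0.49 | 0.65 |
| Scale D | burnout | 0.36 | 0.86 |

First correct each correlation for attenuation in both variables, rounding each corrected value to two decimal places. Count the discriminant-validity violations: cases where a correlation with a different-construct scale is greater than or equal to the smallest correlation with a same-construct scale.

1

Disattenuated r (r / √(r_scale · r_new)):
  Scale B (conv): 0.68 / √(0.65·0.80) = 0.94
  Scale F (disc): 0.43 / √(0.87·0.80) = 0.52
  Scale E (disc): 0.69 / √(0.91·0.80) = 0.81
  Scale A (conv): 0.53 / √(0.63·0.80) = 0.75
  Scale C (disc): 0.49 / √(0.65·0.80) = 0.68
  Scale D (disc): 0.36 / √(0.86·0.80) = 0.43
Smallest convergent = 0.75. Discriminant values: 0.52, 0.81, 0.68, 0.43; count ≥ 0.75 → 1.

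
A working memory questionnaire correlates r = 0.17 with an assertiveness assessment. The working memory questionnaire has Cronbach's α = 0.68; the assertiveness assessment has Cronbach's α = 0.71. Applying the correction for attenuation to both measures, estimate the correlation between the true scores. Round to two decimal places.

0.24

r_true = r_obs / √(r_xx · r_yy) = 0.17 / √(0.68 × 0.71) = 0.17 / √0.4828 = 0.17 / 0.6948 ≈ 0.24.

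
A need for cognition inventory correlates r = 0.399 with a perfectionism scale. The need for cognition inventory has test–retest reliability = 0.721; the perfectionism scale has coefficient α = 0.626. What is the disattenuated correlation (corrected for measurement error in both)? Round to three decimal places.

0.594

r_true = r_obs / √(r_xx · r_yy) = 0.399 / √(0.721 × 0.626) = 0.399 / √0.451346 = 0.399 / 0.6718 ≈ 0.594.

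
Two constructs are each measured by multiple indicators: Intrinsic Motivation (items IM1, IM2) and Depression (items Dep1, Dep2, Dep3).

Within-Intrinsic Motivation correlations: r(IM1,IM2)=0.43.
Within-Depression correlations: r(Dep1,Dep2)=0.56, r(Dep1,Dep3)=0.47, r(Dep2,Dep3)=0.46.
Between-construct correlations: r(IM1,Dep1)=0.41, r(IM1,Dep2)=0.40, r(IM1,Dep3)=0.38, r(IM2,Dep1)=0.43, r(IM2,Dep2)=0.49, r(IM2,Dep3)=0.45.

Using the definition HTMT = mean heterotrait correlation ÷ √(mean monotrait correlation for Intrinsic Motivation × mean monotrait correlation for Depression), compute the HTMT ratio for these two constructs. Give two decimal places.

0.92

Mean between = 2.56/6 = 0.4267.
Mean within-IM = 0.43/1 = 0.4300; mean within-Dep = 1.49/3 = 0.4967.
Geometric mean = √(0.4300 × 0.4967) = 0.4621.
HTMT = 0.4267 / 0.4621 = 0.92.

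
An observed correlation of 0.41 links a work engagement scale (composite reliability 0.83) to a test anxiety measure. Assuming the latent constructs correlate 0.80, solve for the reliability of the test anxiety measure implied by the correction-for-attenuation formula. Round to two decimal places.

r_true = r_obs / √(r_xx · r_yy) ⇒ 0.80 = 0.41 / √(0.83 · r_yy).
√(0.83 · r_yy) = 0.41 / 0.80 = 0.5125; 0.83 · r_yy = 0.2627; r_yy = 0.2627 / 0.83 ≈ 0.32.

0.32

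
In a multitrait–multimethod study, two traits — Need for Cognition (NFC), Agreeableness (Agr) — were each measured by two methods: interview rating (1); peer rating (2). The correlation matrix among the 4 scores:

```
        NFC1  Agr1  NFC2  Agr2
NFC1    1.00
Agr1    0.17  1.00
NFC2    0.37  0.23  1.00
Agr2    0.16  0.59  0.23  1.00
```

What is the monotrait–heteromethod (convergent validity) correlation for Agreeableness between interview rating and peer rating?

Same trait (Agr), different methods: r(Agr1, Agr2) = 0.59.

0.59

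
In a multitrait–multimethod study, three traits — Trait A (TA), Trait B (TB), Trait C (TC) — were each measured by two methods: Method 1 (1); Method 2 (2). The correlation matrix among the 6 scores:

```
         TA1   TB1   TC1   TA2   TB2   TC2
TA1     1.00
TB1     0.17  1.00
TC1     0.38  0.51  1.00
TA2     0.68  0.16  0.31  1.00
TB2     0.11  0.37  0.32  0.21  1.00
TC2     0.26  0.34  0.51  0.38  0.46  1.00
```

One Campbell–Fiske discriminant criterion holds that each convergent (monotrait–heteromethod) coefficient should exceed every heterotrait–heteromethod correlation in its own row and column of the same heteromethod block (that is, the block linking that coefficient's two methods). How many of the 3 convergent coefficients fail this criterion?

Convergent coefficients and their comparison sets:
TA (methods 1·2): 0.68 vs {0.11, 0.16, 0.26, 0.31} → pass.
TB (methods 1·2): 0.37 vs {0.16, 0.11, 0.34, 0.32} → pass.
TC (methods 1·2): 0.51 vs {0.31, 0.26, 0.32, 0.34} → pass.
0 of 3 fail.

0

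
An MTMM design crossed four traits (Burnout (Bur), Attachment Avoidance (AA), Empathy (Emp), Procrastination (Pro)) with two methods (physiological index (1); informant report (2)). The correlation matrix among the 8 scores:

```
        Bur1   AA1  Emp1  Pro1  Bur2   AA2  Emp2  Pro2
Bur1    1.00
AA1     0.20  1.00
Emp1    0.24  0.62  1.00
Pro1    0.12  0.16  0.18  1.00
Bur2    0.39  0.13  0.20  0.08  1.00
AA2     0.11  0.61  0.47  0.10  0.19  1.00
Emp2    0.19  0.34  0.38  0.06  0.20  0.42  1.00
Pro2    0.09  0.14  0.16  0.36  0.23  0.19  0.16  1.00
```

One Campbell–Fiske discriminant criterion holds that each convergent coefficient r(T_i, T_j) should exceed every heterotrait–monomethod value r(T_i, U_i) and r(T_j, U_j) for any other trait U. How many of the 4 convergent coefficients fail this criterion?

Each convergent coefficient versus the relevant comparison correlations:
Bur (methods 1·2): 0.39 vs {0.20, 0.19, 0.24, 0.20, 0.12, 0.23} → pass.
AA (methods 1·2): 0.61 vs {0.20, 0.19, 0.62, 0.42, 0.16, 0.19} → fail.
Emp (methods 1·2): 0.38 vs {0.24, 0.20, 0.62, 0.42, 0.18, 0.16} → fail.
Pro (methods 1·2): 0.36 vs {0.12, 0.23, 0.16, 0.19, 0.18, 0.16} → pass.
2 of 4 fail.

2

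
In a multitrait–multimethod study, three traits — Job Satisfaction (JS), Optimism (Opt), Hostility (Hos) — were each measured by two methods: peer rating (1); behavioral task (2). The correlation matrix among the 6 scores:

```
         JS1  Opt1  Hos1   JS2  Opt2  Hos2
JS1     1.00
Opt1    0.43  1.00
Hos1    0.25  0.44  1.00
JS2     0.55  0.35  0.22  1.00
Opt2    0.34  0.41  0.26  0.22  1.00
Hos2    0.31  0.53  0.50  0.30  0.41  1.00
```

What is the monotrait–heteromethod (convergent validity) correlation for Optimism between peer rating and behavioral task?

Same trait (Opt), different methods: r(Opt1, Opt2) = 0.41.

0.41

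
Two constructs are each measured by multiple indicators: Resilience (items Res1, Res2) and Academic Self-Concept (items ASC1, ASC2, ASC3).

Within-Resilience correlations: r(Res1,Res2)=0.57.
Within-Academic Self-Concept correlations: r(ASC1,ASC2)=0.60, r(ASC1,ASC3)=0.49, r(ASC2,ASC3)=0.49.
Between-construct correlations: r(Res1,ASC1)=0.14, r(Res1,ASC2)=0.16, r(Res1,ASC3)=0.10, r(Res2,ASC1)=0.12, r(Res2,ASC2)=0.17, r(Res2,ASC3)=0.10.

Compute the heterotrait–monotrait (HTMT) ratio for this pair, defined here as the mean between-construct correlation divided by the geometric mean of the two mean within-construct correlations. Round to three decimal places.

Mean between = 0.79/6 = 0.1317.
Mean within-Res = 0.57/1 = 0.5700; mean within-ASC = 1.58/3 = 0.5267.
Geometric mean = √(0.5700 × 0.5267) = 0.5479.
HTMT = 0.1317 / 0.5479 = 0.240.

0.240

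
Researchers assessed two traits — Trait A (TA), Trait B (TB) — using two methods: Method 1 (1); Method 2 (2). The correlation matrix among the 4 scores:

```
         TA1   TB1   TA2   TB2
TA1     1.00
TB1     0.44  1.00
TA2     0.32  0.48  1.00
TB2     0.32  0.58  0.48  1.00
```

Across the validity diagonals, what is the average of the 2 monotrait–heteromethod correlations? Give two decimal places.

Convergent values: 0.32, 0.58; mean = 0.90/2 = 0.45.

0.45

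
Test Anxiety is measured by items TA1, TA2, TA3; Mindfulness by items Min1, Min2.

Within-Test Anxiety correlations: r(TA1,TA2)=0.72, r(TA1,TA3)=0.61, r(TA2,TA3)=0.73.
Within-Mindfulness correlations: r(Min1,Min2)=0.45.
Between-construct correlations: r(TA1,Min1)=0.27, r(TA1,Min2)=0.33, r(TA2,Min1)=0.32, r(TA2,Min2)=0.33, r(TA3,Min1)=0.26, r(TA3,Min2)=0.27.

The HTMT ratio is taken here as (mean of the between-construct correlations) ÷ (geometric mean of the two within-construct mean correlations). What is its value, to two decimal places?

Between-construct mean = 1.78/6 = 0.2967.
Mean within-TA = 2.06/3 = 0.6867; mean within-Min = 0.45/1 = 0.4500.
Geometric mean = √(0.6867 × 0.4500) = 0.5559.
HTMT = 0.2967 / 0.5559 = 0.53.

0.53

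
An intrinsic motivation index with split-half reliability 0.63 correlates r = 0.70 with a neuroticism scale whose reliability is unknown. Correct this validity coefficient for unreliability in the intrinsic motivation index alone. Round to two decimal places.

Single correction: r_c = r_obs / √r_xx = 0.70 / √0.63 = 0.70 / 0.7937 ≈ 0.88.

0.88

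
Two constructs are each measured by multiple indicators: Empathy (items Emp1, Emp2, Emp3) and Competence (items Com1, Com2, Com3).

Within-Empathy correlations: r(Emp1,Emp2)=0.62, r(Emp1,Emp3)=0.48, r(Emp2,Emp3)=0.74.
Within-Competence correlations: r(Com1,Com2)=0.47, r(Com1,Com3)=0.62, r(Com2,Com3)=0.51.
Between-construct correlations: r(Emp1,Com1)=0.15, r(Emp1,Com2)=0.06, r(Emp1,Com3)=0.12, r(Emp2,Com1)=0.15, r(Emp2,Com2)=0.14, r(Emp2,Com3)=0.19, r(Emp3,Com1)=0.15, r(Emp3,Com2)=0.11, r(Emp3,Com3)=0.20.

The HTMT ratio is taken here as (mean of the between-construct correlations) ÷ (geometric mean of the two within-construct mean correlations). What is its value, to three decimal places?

0.247

Mean between = 1.27/9 = 0.1411.
Mean within-Emp = 1.84/3 = 0.6133; mean within-Com = 1.60/3 = 0.5333.
Geometric mean = √(0.6133 × 0.5333) = 0.5719.
HTMT = 0.1411 / 0.5719 = 0.247.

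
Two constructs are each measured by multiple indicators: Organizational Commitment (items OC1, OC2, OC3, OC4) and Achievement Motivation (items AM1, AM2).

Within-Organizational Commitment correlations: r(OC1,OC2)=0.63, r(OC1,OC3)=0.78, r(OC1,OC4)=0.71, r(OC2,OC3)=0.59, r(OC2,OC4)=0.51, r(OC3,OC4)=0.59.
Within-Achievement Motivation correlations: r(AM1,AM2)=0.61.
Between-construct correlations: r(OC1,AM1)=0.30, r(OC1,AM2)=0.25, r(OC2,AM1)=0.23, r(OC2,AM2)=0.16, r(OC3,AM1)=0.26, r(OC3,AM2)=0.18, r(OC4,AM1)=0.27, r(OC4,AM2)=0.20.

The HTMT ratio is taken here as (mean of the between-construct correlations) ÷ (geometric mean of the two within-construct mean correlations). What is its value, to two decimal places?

Between-construct mean = 1.85/8 = 0.2313.
Mean within-OC = 3.81/6 = 0.6350; mean within-AM = 0.61/1 = 0.6100.
Geometric mean = √(0.6350 × 0.6100) = 0.6224.
HTMT = 0.2313 / 0.6224 = 0.37.

0.37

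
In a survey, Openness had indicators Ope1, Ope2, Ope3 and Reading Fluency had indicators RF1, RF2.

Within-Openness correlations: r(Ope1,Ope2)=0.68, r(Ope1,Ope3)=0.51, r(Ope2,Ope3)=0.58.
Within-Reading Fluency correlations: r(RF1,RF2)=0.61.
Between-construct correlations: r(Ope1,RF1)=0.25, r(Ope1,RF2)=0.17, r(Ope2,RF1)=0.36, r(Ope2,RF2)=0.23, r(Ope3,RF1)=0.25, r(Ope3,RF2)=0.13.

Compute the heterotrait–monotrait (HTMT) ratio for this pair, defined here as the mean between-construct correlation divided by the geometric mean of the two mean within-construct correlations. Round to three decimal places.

Mean heterotrait r = 1.39/6 = 0.2317.
Mean within-Ope = 1.77/3 = 0.5900; mean within-RF = 0.61/1 = 0.6100.
Geometric mean = √(0.5900 × 0.6100) = 0.5999.
HTMT = 0.2317 / 0.5999 = 0.386.

0.386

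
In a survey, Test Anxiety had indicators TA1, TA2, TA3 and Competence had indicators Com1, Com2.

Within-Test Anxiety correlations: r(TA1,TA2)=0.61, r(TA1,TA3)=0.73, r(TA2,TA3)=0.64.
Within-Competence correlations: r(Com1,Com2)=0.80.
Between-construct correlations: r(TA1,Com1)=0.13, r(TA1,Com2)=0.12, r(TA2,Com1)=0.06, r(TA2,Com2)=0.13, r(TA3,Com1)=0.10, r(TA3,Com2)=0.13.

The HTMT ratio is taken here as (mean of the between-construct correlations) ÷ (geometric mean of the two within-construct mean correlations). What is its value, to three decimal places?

Mean heterotrait r = 0.67/6 = 0.1117.
Mean within-TA = 1.98/3 = 0.6600; mean within-Com = 0.80/1 = 0.8000.
Geometric mean = √(0.6600 × 0.8000) = 0.7266.
HTMT = 0.1117 / 0.7266 = 0.154.

0.154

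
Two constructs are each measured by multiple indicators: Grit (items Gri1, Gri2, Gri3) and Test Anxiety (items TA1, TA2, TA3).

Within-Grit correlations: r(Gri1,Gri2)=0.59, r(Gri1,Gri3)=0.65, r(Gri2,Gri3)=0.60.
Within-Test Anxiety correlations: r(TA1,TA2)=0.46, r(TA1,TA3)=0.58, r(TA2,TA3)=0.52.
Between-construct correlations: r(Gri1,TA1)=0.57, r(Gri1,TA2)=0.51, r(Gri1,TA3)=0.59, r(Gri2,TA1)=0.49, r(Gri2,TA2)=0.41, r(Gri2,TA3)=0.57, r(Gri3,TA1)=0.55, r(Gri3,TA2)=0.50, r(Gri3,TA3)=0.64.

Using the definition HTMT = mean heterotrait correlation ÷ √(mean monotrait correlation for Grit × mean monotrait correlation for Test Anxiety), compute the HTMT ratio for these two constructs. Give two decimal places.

Mean between = 4.83/9 = 0.5367.
Mean within-Gri = 1.84/3 = 0.6133; mean within-TA = 1.56/3 = 0.5200.
Geometric mean = √(0.6133 × 0.5200) = 0.5647.
HTMT = 0.5367 / 0.5647 = 0.95.

0.95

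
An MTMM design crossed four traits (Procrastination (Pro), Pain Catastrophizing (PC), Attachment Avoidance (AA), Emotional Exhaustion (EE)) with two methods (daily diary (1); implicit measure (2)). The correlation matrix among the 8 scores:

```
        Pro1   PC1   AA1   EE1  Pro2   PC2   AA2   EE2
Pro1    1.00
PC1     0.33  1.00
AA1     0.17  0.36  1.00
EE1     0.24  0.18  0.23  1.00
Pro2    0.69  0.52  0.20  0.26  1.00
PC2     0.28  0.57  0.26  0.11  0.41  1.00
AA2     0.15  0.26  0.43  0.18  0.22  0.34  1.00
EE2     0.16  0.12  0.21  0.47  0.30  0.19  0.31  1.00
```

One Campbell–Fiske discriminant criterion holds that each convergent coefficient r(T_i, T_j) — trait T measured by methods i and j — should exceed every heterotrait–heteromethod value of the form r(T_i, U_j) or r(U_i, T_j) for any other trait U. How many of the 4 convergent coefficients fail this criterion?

0

Convergent coefficients and their comparison sets:
Pro (methods 1·2): 0.69 vs {0.28, 0.52, 0.15, 0.20, 0.16, 0.26} → pass.
PC (methods 1·2): 0.57 vs {0.52, 0.28, 0.26, 0.26, 0.12, 0.11} → pass.
AA (methods 1·2): 0.43 vs {0.20, 0.15, 0.26, 0.26, 0.21, 0.18} → pass.
EE (methods 1·2): 0.47 vs {0.26, 0.16, 0.11, 0.12, 0.18, 0.21} → pass.
0 of 4 fail.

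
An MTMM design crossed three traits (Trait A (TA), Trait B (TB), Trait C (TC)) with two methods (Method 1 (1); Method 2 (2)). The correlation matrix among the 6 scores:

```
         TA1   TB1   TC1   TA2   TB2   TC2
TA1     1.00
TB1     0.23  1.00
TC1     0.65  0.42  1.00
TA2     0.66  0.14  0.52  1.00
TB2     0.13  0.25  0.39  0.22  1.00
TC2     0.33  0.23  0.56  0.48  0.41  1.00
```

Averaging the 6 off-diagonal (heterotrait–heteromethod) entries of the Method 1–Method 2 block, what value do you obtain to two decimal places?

0.29

HTHM values (method 1 × method 2): 0.13, 0.33, 0.14, 0.23, 0.52, 0.39; mean = 1.74/6 = 0.29.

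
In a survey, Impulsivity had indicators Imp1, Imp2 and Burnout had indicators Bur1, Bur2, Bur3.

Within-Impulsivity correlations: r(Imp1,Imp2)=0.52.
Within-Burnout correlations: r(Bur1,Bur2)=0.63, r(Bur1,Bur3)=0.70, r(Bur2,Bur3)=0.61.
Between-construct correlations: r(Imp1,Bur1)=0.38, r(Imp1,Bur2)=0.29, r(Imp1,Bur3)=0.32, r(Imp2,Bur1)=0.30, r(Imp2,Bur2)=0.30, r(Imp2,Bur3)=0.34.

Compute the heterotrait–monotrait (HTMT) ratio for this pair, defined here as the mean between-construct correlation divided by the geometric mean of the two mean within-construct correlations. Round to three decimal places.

0.555

Between-construct mean = 1.93/6 = 0.3217.
Mean within-Imp = 0.52/1 = 0.5200; mean within-Bur = 1.94/3 = 0.6467.
Geometric mean = √(0.5200 × 0.6467) = 0.5799.
HTMT = 0.3217 / 0.5799 = 0.555.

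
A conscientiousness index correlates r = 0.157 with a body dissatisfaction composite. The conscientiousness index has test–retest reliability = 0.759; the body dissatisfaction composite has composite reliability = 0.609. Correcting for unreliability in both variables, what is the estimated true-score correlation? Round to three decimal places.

r_true = r_obs / √(r_xx · r_yy) = 0.157 / √(0.759 × 0.609) = 0.157 / √0.462231 = 0.157 / 0.6799 ≈ 0.231.

0.231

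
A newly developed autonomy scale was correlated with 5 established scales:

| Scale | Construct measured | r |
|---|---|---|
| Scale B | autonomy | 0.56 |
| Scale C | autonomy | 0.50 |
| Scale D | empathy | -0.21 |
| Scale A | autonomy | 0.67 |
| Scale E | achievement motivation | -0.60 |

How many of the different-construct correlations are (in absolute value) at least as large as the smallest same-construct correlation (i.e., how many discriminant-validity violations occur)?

Convergent (same construct = autonomy): Scale B, Scale C, Scale A.
Smallest convergent = 0.50. Discriminant |r|: 0.21, 0.60; count ≥ 0.50 → 1.

1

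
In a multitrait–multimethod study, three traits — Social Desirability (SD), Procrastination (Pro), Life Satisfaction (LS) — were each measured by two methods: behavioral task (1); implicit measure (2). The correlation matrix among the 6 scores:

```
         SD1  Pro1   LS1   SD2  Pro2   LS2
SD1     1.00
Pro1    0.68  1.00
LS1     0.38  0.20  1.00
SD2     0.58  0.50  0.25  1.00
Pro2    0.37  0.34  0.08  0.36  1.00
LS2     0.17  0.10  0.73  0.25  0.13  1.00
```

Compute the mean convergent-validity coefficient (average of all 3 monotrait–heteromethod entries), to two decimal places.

0.55

Convergent values: 0.58, 0.34, 0.73; mean = 1.65/3 = 0.55.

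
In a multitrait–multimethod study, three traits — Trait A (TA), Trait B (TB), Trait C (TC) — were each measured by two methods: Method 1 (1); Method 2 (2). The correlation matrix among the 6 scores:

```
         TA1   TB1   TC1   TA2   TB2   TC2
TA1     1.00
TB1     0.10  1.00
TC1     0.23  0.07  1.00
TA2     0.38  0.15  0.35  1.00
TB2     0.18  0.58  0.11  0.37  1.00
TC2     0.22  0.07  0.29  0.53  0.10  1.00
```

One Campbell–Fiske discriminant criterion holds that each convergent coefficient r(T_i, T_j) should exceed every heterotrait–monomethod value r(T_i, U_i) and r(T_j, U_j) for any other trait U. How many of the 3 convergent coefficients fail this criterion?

Checking each validity diagonal entry against its comparison values:
TA (methods 1·2): 0.38 vs {0.10, 0.37, 0.23, 0.53} → fail.
TB (methods 1·2): 0.58 vs {0.10, 0.37, 0.07, 0.10} → pass.
TC (methods 1·2): 0.29 vs {0.23, 0.53, 0.07, 0.10} → fail.
2 of 3 fail.

2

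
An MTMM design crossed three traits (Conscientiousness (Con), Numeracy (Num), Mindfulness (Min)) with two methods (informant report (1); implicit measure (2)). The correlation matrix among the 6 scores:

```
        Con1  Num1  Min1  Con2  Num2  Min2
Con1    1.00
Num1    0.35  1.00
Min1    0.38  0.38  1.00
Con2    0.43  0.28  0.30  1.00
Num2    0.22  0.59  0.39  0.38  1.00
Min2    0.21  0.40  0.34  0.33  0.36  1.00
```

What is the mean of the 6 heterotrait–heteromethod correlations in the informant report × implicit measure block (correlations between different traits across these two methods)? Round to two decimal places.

0.30

HTHM values (method 1 × method 2): 0.22, 0.21, 0.28, 0.40, 0.30, 0.39; mean = 1.80/6 = 0.30.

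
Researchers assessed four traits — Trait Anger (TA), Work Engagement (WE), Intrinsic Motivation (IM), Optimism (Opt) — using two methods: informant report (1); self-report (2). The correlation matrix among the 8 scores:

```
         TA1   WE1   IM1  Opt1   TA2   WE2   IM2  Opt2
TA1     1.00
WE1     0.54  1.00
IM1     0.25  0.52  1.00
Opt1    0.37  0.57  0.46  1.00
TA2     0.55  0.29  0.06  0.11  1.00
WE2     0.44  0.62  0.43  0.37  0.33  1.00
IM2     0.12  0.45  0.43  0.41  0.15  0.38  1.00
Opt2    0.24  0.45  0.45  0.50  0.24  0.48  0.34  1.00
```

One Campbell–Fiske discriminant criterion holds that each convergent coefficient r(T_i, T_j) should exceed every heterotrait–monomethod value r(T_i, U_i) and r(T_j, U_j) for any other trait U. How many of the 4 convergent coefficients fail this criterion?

2

Checking each validity diagonal entry against its comparison values:
TA (methods 1·2): 0.55 vs {0.54, 0.33, 0.25, 0.15, 0.37, 0.24} → pass.
WE (methods 1·2): 0.62 vs {0.54, 0.33, 0.52, 0.38, 0.57, 0.48} → pass.
IM (methods 1·2): 0.43 vs {0.25, 0.15, 0.52, 0.38, 0.46, 0.34} → fail.
Opt (methods 1·2): 0.50 vs {0.37, 0.24, 0.57, 0.48, 0.46, 0.34} → fail.
2 of 4 fail.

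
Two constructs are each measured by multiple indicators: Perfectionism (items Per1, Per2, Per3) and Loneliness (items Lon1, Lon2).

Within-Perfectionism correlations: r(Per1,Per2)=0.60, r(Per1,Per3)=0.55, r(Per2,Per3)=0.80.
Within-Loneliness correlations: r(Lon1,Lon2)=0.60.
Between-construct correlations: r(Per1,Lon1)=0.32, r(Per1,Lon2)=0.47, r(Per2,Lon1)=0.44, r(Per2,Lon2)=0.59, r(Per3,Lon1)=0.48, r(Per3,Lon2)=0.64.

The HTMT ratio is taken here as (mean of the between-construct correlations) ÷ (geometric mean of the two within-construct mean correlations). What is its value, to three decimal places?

Mean heterotrait r = 2.94/6 = 0.4900.
Mean within-Per = 1.95/3 = 0.6500; mean within-Lon = 0.60/1 = 0.6000.
Geometric mean = √(0.6500 × 0.6000) = 0.6245.
HTMT = 0.4900 / 0.6245 = 0.785.

0.785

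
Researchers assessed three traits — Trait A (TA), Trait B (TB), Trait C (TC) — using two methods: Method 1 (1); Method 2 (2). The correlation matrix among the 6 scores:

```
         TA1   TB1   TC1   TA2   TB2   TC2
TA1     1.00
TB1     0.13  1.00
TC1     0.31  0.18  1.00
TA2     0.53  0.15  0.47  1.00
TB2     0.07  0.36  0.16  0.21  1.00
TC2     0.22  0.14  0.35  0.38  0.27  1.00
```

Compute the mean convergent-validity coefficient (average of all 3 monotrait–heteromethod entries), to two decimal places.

Convergent values: 0.53, 0.36, 0.35; mean = 1.24/3 = 0.41.

0.41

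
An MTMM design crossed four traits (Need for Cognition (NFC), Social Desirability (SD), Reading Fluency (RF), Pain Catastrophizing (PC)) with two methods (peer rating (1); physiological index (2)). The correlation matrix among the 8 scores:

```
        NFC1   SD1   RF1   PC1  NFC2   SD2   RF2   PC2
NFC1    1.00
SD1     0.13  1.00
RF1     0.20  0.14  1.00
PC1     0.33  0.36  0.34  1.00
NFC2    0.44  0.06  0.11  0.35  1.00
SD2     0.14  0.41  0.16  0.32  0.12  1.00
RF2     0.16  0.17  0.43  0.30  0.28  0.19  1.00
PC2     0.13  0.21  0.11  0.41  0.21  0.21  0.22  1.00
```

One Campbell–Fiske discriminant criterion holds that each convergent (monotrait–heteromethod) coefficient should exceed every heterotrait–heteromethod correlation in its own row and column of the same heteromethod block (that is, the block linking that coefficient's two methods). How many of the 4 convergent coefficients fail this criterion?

0

Each convergent coefficient versus the relevant comparison correlations:
NFC (methods 1·2): 0.44 vs {0.14, 0.06, 0.16, 0.11, 0.13, 0.35} → pass.
SD (methods 1·2): 0.41 vs {0.06, 0.14, 0.17, 0.16, 0.21, 0.32} → pass.
RF (methods 1·2): 0.43 vs {0.11, 0.16, 0.16, 0.17, 0.11, 0.30} → pass.
PC (methods 1·2): 0.41 vs {0.35, 0.13, 0.32, 0.21, 0.30, 0.11} → pass.
0 of 4 fail.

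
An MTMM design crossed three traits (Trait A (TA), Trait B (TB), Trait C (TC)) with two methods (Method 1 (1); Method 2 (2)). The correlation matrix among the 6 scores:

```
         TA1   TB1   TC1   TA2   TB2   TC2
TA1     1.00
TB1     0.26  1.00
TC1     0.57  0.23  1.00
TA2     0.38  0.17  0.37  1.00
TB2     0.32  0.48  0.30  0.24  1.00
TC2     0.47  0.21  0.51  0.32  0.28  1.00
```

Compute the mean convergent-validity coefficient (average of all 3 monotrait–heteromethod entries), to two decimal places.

Convergent values: 0.38, 0.48, 0.51; mean = 1.37/3 = 0.46.

0.46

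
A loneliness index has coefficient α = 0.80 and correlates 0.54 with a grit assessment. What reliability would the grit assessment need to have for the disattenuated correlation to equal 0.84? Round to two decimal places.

0.52

r_true = r_obs / √(r_xx · r_yy) ⇒ 0.84 = 0.54 / √(0.80 · r_yy).
√(0.80 · r_yy) = 0.54 / 0.84 = 0.6429; 0.80 · r_yy = 0.4133; r_yy = 0.4133 / 0.80 ≈ 0.52.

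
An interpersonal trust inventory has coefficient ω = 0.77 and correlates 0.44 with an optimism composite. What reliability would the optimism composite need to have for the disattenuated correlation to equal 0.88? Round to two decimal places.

r_true = r_obs / √(r_xx · r_yy) ⇒ 0.88 = 0.44 / √(0.77 · r_yy).
√(0.77 · r_yy) = 0.44 / 0.88 = 0.5000; 0.77 · r_yy = 0.2500; r_yy = 0.2500 / 0.77 ≈ 0.32.

0.32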